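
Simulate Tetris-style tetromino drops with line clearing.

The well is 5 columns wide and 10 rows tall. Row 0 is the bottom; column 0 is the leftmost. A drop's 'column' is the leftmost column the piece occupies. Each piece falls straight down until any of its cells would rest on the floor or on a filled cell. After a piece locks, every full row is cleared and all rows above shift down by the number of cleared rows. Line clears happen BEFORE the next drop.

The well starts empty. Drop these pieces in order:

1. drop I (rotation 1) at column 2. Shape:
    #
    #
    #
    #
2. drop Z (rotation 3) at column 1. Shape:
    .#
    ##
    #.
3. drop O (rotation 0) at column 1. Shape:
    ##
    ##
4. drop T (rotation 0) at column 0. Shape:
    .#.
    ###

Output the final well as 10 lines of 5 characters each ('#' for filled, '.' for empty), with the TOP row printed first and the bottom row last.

Drop 1: I rot1 at col 2 lands with bottom-row=0; cleared 0 line(s) (total 0); column heights now [0 0 4 0 0], max=4
Drop 2: Z rot3 at col 1 lands with bottom-row=3; cleared 0 line(s) (total 0); column heights now [0 5 6 0 0], max=6
Drop 3: O rot0 at col 1 lands with bottom-row=6; cleared 0 line(s) (total 0); column heights now [0 8 8 0 0], max=8
Drop 4: T rot0 at col 0 lands with bottom-row=8; cleared 0 line(s) (total 0); column heights now [9 10 9 0 0], max=10

Answer: .#...
###..
.##..
.##..
..#..
.##..
.##..
..#..
..#..
..#..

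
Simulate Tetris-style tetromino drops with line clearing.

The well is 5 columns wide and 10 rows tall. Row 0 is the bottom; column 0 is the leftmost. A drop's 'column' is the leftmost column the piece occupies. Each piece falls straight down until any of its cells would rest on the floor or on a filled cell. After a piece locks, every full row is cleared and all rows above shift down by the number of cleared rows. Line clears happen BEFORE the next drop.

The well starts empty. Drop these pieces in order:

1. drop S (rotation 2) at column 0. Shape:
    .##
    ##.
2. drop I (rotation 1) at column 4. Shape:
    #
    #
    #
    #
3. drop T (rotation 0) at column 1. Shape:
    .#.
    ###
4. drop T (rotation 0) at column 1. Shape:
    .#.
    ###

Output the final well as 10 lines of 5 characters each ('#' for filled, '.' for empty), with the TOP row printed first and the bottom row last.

Drop 1: S rot2 at col 0 lands with bottom-row=0; cleared 0 line(s) (total 0); column heights now [1 2 2 0 0], max=2
Drop 2: I rot1 at col 4 lands with bottom-row=0; cleared 0 line(s) (total 0); column heights now [1 2 2 0 4], max=4
Drop 3: T rot0 at col 1 lands with bottom-row=2; cleared 0 line(s) (total 0); column heights now [1 3 4 3 4], max=4
Drop 4: T rot0 at col 1 lands with bottom-row=4; cleared 0 line(s) (total 0); column heights now [1 5 6 5 4], max=6

Answer: .....
.....
.....
.....
..#..
.###.
..#.#
.####
.##.#
##..#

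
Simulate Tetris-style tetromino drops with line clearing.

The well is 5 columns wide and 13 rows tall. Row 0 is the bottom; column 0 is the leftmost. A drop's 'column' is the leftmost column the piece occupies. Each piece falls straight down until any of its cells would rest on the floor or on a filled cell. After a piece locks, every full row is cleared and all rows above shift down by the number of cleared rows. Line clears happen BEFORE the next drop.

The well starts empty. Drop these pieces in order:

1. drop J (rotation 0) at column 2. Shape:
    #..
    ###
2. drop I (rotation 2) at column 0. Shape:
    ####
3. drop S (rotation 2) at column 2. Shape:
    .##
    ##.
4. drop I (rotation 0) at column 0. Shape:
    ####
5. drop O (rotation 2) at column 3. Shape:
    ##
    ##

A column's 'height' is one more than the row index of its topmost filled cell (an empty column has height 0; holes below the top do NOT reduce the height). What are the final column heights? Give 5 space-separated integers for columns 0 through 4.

Answer: 6 6 6 8 8

Derivation:
Drop 1: J rot0 at col 2 lands with bottom-row=0; cleared 0 line(s) (total 0); column heights now [0 0 2 1 1], max=2
Drop 2: I rot2 at col 0 lands with bottom-row=2; cleared 0 line(s) (total 0); column heights now [3 3 3 3 1], max=3
Drop 3: S rot2 at col 2 lands with bottom-row=3; cleared 0 line(s) (total 0); column heights now [3 3 4 5 5], max=5
Drop 4: I rot0 at col 0 lands with bottom-row=5; cleared 0 line(s) (total 0); column heights now [6 6 6 6 5], max=6
Drop 5: O rot2 at col 3 lands with bottom-row=6; cleared 0 line(s) (total 0); column heights now [6 6 6 8 8], max=8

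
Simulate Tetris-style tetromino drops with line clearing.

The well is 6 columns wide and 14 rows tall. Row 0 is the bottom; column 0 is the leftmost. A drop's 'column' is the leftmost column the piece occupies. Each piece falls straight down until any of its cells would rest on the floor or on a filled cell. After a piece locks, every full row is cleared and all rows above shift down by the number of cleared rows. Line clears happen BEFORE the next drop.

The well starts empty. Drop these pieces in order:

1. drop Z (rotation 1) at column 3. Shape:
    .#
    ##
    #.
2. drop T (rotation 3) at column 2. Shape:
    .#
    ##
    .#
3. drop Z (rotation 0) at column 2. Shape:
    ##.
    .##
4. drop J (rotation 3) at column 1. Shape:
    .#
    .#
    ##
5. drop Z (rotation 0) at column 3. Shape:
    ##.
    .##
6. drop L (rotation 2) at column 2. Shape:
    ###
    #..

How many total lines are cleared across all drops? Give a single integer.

Answer: 0

Derivation:
Drop 1: Z rot1 at col 3 lands with bottom-row=0; cleared 0 line(s) (total 0); column heights now [0 0 0 2 3 0], max=3
Drop 2: T rot3 at col 2 lands with bottom-row=2; cleared 0 line(s) (total 0); column heights now [0 0 4 5 3 0], max=5
Drop 3: Z rot0 at col 2 lands with bottom-row=5; cleared 0 line(s) (total 0); column heights now [0 0 7 7 6 0], max=7
Drop 4: J rot3 at col 1 lands with bottom-row=7; cleared 0 line(s) (total 0); column heights now [0 8 10 7 6 0], max=10
Drop 5: Z rot0 at col 3 lands with bottom-row=6; cleared 0 line(s) (total 0); column heights now [0 8 10 8 8 7], max=10
Drop 6: L rot2 at col 2 lands with bottom-row=10; cleared 0 line(s) (total 0); column heights now [0 8 12 12 12 7], max=12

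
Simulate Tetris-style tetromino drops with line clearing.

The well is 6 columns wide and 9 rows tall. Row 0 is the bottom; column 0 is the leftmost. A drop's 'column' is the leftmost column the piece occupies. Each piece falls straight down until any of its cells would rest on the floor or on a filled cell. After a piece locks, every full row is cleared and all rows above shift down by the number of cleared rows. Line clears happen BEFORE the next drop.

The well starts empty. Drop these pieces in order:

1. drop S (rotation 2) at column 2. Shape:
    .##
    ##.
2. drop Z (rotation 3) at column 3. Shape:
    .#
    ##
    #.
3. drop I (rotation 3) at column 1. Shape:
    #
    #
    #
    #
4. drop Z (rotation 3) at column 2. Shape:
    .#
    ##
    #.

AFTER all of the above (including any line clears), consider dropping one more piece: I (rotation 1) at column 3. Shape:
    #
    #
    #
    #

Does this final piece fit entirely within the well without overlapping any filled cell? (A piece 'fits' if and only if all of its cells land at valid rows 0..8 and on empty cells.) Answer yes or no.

Answer: no

Derivation:
Drop 1: S rot2 at col 2 lands with bottom-row=0; cleared 0 line(s) (total 0); column heights now [0 0 1 2 2 0], max=2
Drop 2: Z rot3 at col 3 lands with bottom-row=2; cleared 0 line(s) (total 0); column heights now [0 0 1 4 5 0], max=5
Drop 3: I rot3 at col 1 lands with bottom-row=0; cleared 0 line(s) (total 0); column heights now [0 4 1 4 5 0], max=5
Drop 4: Z rot3 at col 2 lands with bottom-row=3; cleared 0 line(s) (total 0); column heights now [0 4 5 6 5 0], max=6
Test piece I rot1 at col 3 (width 1): heights before test = [0 4 5 6 5 0]; fits = False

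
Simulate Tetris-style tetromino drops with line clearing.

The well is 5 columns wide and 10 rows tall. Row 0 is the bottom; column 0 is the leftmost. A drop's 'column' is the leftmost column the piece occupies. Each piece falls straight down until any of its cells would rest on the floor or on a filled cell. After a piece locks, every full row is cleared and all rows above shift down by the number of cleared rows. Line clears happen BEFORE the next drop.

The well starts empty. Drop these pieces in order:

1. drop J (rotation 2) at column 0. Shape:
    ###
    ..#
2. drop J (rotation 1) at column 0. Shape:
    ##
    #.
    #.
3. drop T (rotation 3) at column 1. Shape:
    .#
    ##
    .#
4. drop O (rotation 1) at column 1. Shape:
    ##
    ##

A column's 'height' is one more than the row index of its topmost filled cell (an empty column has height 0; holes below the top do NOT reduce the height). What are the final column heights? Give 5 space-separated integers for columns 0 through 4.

Drop 1: J rot2 at col 0 lands with bottom-row=0; cleared 0 line(s) (total 0); column heights now [2 2 2 0 0], max=2
Drop 2: J rot1 at col 0 lands with bottom-row=2; cleared 0 line(s) (total 0); column heights now [5 5 2 0 0], max=5
Drop 3: T rot3 at col 1 lands with bottom-row=4; cleared 0 line(s) (total 0); column heights now [5 6 7 0 0], max=7
Drop 4: O rot1 at col 1 lands with bottom-row=7; cleared 0 line(s) (total 0); column heights now [5 9 9 0 0], max=9

Answer: 5 9 9 0 0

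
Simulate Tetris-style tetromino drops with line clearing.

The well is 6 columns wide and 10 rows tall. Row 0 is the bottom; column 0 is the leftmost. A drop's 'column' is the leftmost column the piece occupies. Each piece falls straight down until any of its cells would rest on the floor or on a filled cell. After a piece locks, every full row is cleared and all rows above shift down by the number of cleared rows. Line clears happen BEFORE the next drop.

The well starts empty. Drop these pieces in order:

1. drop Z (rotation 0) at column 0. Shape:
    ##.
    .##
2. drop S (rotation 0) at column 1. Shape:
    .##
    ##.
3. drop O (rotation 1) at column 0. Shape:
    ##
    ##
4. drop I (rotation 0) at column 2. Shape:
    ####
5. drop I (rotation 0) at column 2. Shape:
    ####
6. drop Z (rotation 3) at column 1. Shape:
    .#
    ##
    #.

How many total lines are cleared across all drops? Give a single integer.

Drop 1: Z rot0 at col 0 lands with bottom-row=0; cleared 0 line(s) (total 0); column heights now [2 2 1 0 0 0], max=2
Drop 2: S rot0 at col 1 lands with bottom-row=2; cleared 0 line(s) (total 0); column heights now [2 3 4 4 0 0], max=4
Drop 3: O rot1 at col 0 lands with bottom-row=3; cleared 0 line(s) (total 0); column heights now [5 5 4 4 0 0], max=5
Drop 4: I rot0 at col 2 lands with bottom-row=4; cleared 1 line(s) (total 1); column heights now [4 4 4 4 0 0], max=4
Drop 5: I rot0 at col 2 lands with bottom-row=4; cleared 0 line(s) (total 1); column heights now [4 4 5 5 5 5], max=5
Drop 6: Z rot3 at col 1 lands with bottom-row=4; cleared 0 line(s) (total 1); column heights now [4 6 7 5 5 5], max=7

Answer: 1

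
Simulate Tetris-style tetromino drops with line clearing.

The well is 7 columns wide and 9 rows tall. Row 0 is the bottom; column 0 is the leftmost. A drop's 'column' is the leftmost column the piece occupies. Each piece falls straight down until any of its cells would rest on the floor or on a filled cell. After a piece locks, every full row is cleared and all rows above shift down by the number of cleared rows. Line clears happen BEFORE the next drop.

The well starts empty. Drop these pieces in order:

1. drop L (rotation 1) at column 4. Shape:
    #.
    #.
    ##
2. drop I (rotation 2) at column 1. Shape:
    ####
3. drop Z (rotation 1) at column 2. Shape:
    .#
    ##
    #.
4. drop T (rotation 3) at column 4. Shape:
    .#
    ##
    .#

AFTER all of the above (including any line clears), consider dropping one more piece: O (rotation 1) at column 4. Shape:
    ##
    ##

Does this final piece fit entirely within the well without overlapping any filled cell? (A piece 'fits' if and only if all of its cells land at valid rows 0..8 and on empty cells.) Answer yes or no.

Answer: yes

Derivation:
Drop 1: L rot1 at col 4 lands with bottom-row=0; cleared 0 line(s) (total 0); column heights now [0 0 0 0 3 1 0], max=3
Drop 2: I rot2 at col 1 lands with bottom-row=3; cleared 0 line(s) (total 0); column heights now [0 4 4 4 4 1 0], max=4
Drop 3: Z rot1 at col 2 lands with bottom-row=4; cleared 0 line(s) (total 0); column heights now [0 4 6 7 4 1 0], max=7
Drop 4: T rot3 at col 4 lands with bottom-row=3; cleared 0 line(s) (total 0); column heights now [0 4 6 7 5 6 0], max=7
Test piece O rot1 at col 4 (width 2): heights before test = [0 4 6 7 5 6 0]; fits = True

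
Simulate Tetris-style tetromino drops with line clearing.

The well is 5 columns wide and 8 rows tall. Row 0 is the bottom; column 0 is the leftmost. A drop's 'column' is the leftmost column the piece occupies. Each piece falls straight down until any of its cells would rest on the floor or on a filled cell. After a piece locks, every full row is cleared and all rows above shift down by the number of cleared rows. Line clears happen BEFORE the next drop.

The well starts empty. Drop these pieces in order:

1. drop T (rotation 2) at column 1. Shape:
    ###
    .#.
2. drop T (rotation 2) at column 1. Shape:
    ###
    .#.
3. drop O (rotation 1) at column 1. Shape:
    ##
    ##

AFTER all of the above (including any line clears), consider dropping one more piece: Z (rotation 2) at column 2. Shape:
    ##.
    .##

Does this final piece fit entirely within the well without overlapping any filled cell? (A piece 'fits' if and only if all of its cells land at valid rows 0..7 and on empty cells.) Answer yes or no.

Drop 1: T rot2 at col 1 lands with bottom-row=0; cleared 0 line(s) (total 0); column heights now [0 2 2 2 0], max=2
Drop 2: T rot2 at col 1 lands with bottom-row=2; cleared 0 line(s) (total 0); column heights now [0 4 4 4 0], max=4
Drop 3: O rot1 at col 1 lands with bottom-row=4; cleared 0 line(s) (total 0); column heights now [0 6 6 4 0], max=6
Test piece Z rot2 at col 2 (width 3): heights before test = [0 6 6 4 0]; fits = True

Answer: yes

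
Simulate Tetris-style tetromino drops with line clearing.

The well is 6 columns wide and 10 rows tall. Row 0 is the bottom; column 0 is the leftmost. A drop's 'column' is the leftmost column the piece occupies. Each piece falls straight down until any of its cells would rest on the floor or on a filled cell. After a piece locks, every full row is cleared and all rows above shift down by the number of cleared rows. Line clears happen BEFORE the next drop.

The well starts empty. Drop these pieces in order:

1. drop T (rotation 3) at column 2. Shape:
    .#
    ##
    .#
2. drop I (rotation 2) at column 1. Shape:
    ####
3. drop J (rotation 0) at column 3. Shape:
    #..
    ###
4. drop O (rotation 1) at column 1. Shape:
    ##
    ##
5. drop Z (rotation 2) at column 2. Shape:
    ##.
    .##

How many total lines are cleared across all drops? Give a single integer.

Drop 1: T rot3 at col 2 lands with bottom-row=0; cleared 0 line(s) (total 0); column heights now [0 0 2 3 0 0], max=3
Drop 2: I rot2 at col 1 lands with bottom-row=3; cleared 0 line(s) (total 0); column heights now [0 4 4 4 4 0], max=4
Drop 3: J rot0 at col 3 lands with bottom-row=4; cleared 0 line(s) (total 0); column heights now [0 4 4 6 5 5], max=6
Drop 4: O rot1 at col 1 lands with bottom-row=4; cleared 0 line(s) (total 0); column heights now [0 6 6 6 5 5], max=6
Drop 5: Z rot2 at col 2 lands with bottom-row=6; cleared 0 line(s) (total 0); column heights now [0 6 8 8 7 5], max=8

Answer: 0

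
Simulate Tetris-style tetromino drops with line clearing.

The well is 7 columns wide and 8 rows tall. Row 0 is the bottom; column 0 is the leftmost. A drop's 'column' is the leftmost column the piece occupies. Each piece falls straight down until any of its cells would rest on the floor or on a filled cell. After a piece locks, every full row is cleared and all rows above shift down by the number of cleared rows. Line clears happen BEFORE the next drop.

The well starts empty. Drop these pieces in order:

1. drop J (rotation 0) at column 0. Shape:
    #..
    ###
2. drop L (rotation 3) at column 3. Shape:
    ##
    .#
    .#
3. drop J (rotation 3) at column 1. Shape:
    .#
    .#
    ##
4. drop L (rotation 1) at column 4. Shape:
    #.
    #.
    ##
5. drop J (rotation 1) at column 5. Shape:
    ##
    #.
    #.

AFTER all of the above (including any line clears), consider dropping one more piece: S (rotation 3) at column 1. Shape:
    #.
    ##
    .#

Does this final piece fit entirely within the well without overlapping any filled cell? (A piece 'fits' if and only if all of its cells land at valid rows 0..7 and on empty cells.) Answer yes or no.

Answer: yes

Derivation:
Drop 1: J rot0 at col 0 lands with bottom-row=0; cleared 0 line(s) (total 0); column heights now [2 1 1 0 0 0 0], max=2
Drop 2: L rot3 at col 3 lands with bottom-row=0; cleared 0 line(s) (total 0); column heights now [2 1 1 3 3 0 0], max=3
Drop 3: J rot3 at col 1 lands with bottom-row=1; cleared 0 line(s) (total 0); column heights now [2 2 4 3 3 0 0], max=4
Drop 4: L rot1 at col 4 lands with bottom-row=3; cleared 0 line(s) (total 0); column heights now [2 2 4 3 6 4 0], max=6
Drop 5: J rot1 at col 5 lands with bottom-row=4; cleared 0 line(s) (total 0); column heights now [2 2 4 3 6 7 7], max=7
Test piece S rot3 at col 1 (width 2): heights before test = [2 2 4 3 6 7 7]; fits = True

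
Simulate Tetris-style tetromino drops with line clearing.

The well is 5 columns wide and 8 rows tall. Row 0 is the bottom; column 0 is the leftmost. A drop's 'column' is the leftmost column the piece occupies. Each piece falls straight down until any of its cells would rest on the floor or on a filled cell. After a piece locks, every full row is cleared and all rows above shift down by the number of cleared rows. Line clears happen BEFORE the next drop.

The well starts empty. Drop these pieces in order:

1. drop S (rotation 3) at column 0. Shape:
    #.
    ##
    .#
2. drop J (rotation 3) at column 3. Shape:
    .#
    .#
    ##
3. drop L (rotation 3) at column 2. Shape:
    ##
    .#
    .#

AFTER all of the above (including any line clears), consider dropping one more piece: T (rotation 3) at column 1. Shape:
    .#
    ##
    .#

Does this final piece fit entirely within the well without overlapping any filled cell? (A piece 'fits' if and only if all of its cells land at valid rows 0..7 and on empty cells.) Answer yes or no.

Drop 1: S rot3 at col 0 lands with bottom-row=0; cleared 0 line(s) (total 0); column heights now [3 2 0 0 0], max=3
Drop 2: J rot3 at col 3 lands with bottom-row=0; cleared 0 line(s) (total 0); column heights now [3 2 0 1 3], max=3
Drop 3: L rot3 at col 2 lands with bottom-row=1; cleared 0 line(s) (total 0); column heights now [3 2 4 4 3], max=4
Test piece T rot3 at col 1 (width 2): heights before test = [3 2 4 4 3]; fits = True

Answer: yes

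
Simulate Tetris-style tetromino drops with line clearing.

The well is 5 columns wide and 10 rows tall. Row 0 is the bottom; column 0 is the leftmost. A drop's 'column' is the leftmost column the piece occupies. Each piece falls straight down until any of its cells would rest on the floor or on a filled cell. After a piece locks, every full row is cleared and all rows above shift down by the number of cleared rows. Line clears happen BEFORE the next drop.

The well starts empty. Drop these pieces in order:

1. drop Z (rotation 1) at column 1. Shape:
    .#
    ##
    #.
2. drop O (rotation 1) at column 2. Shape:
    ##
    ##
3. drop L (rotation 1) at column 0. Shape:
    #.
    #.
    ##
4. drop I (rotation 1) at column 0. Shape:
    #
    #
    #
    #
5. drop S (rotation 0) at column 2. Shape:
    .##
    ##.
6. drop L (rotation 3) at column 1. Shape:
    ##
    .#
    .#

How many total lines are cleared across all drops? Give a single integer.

Drop 1: Z rot1 at col 1 lands with bottom-row=0; cleared 0 line(s) (total 0); column heights now [0 2 3 0 0], max=3
Drop 2: O rot1 at col 2 lands with bottom-row=3; cleared 0 line(s) (total 0); column heights now [0 2 5 5 0], max=5
Drop 3: L rot1 at col 0 lands with bottom-row=2; cleared 0 line(s) (total 0); column heights now [5 3 5 5 0], max=5
Drop 4: I rot1 at col 0 lands with bottom-row=5; cleared 0 line(s) (total 0); column heights now [9 3 5 5 0], max=9
Drop 5: S rot0 at col 2 lands with bottom-row=5; cleared 0 line(s) (total 0); column heights now [9 3 6 7 7], max=9
Drop 6: L rot3 at col 1 lands with bottom-row=6; cleared 0 line(s) (total 0); column heights now [9 9 9 7 7], max=9

Answer: 0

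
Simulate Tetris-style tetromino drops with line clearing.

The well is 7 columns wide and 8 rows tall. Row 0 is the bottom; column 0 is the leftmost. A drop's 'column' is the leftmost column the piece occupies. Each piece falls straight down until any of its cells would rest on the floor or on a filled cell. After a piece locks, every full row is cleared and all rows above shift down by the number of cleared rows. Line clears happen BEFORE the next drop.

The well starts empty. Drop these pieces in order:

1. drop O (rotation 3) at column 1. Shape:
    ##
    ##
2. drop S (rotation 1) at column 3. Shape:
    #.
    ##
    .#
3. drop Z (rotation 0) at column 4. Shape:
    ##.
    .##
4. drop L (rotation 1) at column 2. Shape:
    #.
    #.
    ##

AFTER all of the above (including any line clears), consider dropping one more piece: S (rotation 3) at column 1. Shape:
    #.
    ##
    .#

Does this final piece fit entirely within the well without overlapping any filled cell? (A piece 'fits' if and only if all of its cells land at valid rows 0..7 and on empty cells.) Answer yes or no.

Drop 1: O rot3 at col 1 lands with bottom-row=0; cleared 0 line(s) (total 0); column heights now [0 2 2 0 0 0 0], max=2
Drop 2: S rot1 at col 3 lands with bottom-row=0; cleared 0 line(s) (total 0); column heights now [0 2 2 3 2 0 0], max=3
Drop 3: Z rot0 at col 4 lands with bottom-row=1; cleared 0 line(s) (total 0); column heights now [0 2 2 3 3 3 2], max=3
Drop 4: L rot1 at col 2 lands with bottom-row=3; cleared 0 line(s) (total 0); column heights now [0 2 6 4 3 3 2], max=6
Test piece S rot3 at col 1 (width 2): heights before test = [0 2 6 4 3 3 2]; fits = False

Answer: no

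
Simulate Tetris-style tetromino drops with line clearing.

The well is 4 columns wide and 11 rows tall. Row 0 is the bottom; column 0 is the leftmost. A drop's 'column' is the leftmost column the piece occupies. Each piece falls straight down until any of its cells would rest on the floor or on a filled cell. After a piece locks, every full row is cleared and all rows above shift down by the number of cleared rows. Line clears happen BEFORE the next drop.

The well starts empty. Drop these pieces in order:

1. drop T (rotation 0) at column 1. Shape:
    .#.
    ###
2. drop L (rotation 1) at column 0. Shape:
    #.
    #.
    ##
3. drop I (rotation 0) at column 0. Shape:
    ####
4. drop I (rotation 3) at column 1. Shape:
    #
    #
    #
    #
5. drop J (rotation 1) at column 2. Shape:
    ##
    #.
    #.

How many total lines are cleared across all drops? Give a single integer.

Drop 1: T rot0 at col 1 lands with bottom-row=0; cleared 0 line(s) (total 0); column heights now [0 1 2 1], max=2
Drop 2: L rot1 at col 0 lands with bottom-row=1; cleared 0 line(s) (total 0); column heights now [4 2 2 1], max=4
Drop 3: I rot0 at col 0 lands with bottom-row=4; cleared 1 line(s) (total 1); column heights now [4 2 2 1], max=4
Drop 4: I rot3 at col 1 lands with bottom-row=2; cleared 0 line(s) (total 1); column heights now [4 6 2 1], max=6
Drop 5: J rot1 at col 2 lands with bottom-row=2; cleared 0 line(s) (total 1); column heights now [4 6 5 5], max=6

Answer: 1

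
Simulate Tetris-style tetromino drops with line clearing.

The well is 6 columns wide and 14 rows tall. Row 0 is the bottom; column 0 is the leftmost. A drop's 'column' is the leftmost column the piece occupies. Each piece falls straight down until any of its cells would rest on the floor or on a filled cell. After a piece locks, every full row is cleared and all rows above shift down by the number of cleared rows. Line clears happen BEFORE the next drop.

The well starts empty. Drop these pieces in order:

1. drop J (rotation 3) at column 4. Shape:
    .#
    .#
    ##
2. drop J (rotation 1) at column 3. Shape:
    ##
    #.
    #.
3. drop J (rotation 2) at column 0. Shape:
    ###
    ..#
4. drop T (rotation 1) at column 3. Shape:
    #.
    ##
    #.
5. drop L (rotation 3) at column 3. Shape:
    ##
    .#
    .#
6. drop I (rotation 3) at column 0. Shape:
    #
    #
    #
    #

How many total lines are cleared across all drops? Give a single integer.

Drop 1: J rot3 at col 4 lands with bottom-row=0; cleared 0 line(s) (total 0); column heights now [0 0 0 0 1 3], max=3
Drop 2: J rot1 at col 3 lands with bottom-row=0; cleared 0 line(s) (total 0); column heights now [0 0 0 3 3 3], max=3
Drop 3: J rot2 at col 0 lands with bottom-row=0; cleared 0 line(s) (total 0); column heights now [2 2 2 3 3 3], max=3
Drop 4: T rot1 at col 3 lands with bottom-row=3; cleared 0 line(s) (total 0); column heights now [2 2 2 6 5 3], max=6
Drop 5: L rot3 at col 3 lands with bottom-row=5; cleared 0 line(s) (total 0); column heights now [2 2 2 8 8 3], max=8
Drop 6: I rot3 at col 0 lands with bottom-row=2; cleared 0 line(s) (total 0); column heights now [6 2 2 8 8 3], max=8

Answer: 0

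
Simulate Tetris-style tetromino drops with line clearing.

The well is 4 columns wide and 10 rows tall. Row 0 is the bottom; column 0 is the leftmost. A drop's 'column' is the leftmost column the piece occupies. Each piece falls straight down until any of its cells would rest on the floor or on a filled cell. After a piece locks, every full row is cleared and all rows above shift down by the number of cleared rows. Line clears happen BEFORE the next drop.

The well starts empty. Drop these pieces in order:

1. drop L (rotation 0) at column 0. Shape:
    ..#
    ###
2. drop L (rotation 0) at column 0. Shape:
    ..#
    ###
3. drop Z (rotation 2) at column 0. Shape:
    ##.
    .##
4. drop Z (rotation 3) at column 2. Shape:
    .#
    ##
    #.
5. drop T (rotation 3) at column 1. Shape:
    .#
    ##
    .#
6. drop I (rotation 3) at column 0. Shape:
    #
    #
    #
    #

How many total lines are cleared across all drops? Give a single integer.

Drop 1: L rot0 at col 0 lands with bottom-row=0; cleared 0 line(s) (total 0); column heights now [1 1 2 0], max=2
Drop 2: L rot0 at col 0 lands with bottom-row=2; cleared 0 line(s) (total 0); column heights now [3 3 4 0], max=4
Drop 3: Z rot2 at col 0 lands with bottom-row=4; cleared 0 line(s) (total 0); column heights now [6 6 5 0], max=6
Drop 4: Z rot3 at col 2 lands with bottom-row=5; cleared 0 line(s) (total 0); column heights now [6 6 7 8], max=8
Drop 5: T rot3 at col 1 lands with bottom-row=7; cleared 0 line(s) (total 0); column heights now [6 9 10 8], max=10
Drop 6: I rot3 at col 0 lands with bottom-row=6; cleared 0 line(s) (total 0); column heights now [10 9 10 8], max=10

Answer: 0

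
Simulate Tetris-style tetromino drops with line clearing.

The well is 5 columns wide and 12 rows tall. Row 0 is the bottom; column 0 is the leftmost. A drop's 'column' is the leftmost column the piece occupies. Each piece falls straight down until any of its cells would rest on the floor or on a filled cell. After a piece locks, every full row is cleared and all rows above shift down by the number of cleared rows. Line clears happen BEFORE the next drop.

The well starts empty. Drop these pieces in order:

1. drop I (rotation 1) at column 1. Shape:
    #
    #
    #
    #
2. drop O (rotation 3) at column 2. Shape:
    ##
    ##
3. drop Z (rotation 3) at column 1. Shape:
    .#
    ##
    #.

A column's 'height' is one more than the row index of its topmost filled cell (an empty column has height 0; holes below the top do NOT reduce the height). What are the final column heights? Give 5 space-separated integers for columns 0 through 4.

Drop 1: I rot1 at col 1 lands with bottom-row=0; cleared 0 line(s) (total 0); column heights now [0 4 0 0 0], max=4
Drop 2: O rot3 at col 2 lands with bottom-row=0; cleared 0 line(s) (total 0); column heights now [0 4 2 2 0], max=4
Drop 3: Z rot3 at col 1 lands with bottom-row=4; cleared 0 line(s) (total 0); column heights now [0 6 7 2 0], max=7

Answer: 0 6 7 2 0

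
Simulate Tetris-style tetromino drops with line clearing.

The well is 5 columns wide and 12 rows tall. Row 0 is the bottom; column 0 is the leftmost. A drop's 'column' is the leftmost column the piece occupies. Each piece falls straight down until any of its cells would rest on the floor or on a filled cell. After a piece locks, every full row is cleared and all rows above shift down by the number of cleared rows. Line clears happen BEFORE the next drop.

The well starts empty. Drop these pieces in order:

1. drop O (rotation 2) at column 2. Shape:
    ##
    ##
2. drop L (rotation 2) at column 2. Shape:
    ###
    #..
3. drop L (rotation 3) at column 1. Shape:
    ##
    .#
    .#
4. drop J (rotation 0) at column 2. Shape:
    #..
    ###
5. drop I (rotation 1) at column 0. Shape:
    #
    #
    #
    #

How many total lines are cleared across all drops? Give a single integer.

Drop 1: O rot2 at col 2 lands with bottom-row=0; cleared 0 line(s) (total 0); column heights now [0 0 2 2 0], max=2
Drop 2: L rot2 at col 2 lands with bottom-row=2; cleared 0 line(s) (total 0); column heights now [0 0 4 4 4], max=4
Drop 3: L rot3 at col 1 lands with bottom-row=4; cleared 0 line(s) (total 0); column heights now [0 7 7 4 4], max=7
Drop 4: J rot0 at col 2 lands with bottom-row=7; cleared 0 line(s) (total 0); column heights now [0 7 9 8 8], max=9
Drop 5: I rot1 at col 0 lands with bottom-row=0; cleared 0 line(s) (total 0); column heights now [4 7 9 8 8], max=9

Answer: 0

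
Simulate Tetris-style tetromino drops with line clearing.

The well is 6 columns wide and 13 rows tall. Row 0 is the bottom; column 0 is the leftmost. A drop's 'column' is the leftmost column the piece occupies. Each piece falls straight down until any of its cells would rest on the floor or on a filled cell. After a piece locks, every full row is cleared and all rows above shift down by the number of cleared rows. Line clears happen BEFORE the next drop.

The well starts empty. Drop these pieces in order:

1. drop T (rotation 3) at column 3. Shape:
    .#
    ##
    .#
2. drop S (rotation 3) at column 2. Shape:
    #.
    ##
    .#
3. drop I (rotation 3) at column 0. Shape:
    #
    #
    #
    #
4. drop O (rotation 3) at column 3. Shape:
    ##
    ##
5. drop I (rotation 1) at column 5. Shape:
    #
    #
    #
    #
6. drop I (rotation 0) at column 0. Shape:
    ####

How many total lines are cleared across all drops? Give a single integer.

Drop 1: T rot3 at col 3 lands with bottom-row=0; cleared 0 line(s) (total 0); column heights now [0 0 0 2 3 0], max=3
Drop 2: S rot3 at col 2 lands with bottom-row=2; cleared 0 line(s) (total 0); column heights now [0 0 5 4 3 0], max=5
Drop 3: I rot3 at col 0 lands with bottom-row=0; cleared 0 line(s) (total 0); column heights now [4 0 5 4 3 0], max=5
Drop 4: O rot3 at col 3 lands with bottom-row=4; cleared 0 line(s) (total 0); column heights now [4 0 5 6 6 0], max=6
Drop 5: I rot1 at col 5 lands with bottom-row=0; cleared 0 line(s) (total 0); column heights now [4 0 5 6 6 4], max=6
Drop 6: I rot0 at col 0 lands with bottom-row=6; cleared 0 line(s) (total 0); column heights now [7 7 7 7 6 4], max=7

Answer: 0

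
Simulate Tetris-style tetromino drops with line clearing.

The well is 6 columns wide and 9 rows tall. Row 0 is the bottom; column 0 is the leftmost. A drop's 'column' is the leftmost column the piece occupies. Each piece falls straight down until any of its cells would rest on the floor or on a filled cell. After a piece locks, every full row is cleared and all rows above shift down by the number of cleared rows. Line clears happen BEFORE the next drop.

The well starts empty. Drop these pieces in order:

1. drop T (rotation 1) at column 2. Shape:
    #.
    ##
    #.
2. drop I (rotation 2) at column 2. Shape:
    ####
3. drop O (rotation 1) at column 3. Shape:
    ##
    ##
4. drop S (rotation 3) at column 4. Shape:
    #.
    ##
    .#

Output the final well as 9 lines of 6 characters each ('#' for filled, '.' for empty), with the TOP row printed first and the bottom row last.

Drop 1: T rot1 at col 2 lands with bottom-row=0; cleared 0 line(s) (total 0); column heights now [0 0 3 2 0 0], max=3
Drop 2: I rot2 at col 2 lands with bottom-row=3; cleared 0 line(s) (total 0); column heights now [0 0 4 4 4 4], max=4
Drop 3: O rot1 at col 3 lands with bottom-row=4; cleared 0 line(s) (total 0); column heights now [0 0 4 6 6 4], max=6
Drop 4: S rot3 at col 4 lands with bottom-row=5; cleared 0 line(s) (total 0); column heights now [0 0 4 6 8 7], max=8

Answer: ......
....#.
....##
...###
...##.
..####
..#...
..##..
..#...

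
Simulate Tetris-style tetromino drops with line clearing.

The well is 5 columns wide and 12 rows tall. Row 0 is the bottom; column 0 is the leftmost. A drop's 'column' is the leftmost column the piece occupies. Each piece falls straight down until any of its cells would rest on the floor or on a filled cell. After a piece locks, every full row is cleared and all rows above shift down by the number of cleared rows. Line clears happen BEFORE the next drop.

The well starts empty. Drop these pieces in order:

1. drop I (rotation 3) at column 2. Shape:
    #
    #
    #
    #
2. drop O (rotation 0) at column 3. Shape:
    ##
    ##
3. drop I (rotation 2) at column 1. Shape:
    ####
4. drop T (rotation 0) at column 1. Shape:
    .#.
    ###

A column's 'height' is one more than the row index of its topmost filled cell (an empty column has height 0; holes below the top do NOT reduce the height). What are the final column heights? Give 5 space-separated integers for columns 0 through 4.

Drop 1: I rot3 at col 2 lands with bottom-row=0; cleared 0 line(s) (total 0); column heights now [0 0 4 0 0], max=4
Drop 2: O rot0 at col 3 lands with bottom-row=0; cleared 0 line(s) (total 0); column heights now [0 0 4 2 2], max=4
Drop 3: I rot2 at col 1 lands with bottom-row=4; cleared 0 line(s) (total 0); column heights now [0 5 5 5 5], max=5
Drop 4: T rot0 at col 1 lands with bottom-row=5; cleared 0 line(s) (total 0); column heights now [0 6 7 6 5], max=7

Answer: 0 6 7 6 5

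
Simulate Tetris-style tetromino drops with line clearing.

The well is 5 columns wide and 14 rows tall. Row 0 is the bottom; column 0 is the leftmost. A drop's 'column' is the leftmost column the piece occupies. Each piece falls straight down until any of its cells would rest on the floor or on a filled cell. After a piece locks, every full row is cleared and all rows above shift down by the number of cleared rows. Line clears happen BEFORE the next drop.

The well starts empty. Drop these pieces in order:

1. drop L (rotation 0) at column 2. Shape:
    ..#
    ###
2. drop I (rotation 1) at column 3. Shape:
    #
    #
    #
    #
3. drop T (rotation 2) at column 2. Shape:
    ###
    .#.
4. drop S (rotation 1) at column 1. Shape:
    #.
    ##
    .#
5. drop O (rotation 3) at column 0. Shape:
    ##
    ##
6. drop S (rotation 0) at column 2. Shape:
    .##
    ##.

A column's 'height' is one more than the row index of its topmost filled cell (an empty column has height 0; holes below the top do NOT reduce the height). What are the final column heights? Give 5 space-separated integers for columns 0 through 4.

Answer: 12 12 10 11 11

Derivation:
Drop 1: L rot0 at col 2 lands with bottom-row=0; cleared 0 line(s) (total 0); column heights now [0 0 1 1 2], max=2
Drop 2: I rot1 at col 3 lands with bottom-row=1; cleared 0 line(s) (total 0); column heights now [0 0 1 5 2], max=5
Drop 3: T rot2 at col 2 lands with bottom-row=5; cleared 0 line(s) (total 0); column heights now [0 0 7 7 7], max=7
Drop 4: S rot1 at col 1 lands with bottom-row=7; cleared 0 line(s) (total 0); column heights now [0 10 9 7 7], max=10
Drop 5: O rot3 at col 0 lands with bottom-row=10; cleared 0 line(s) (total 0); column heights now [12 12 9 7 7], max=12
Drop 6: S rot0 at col 2 lands with bottom-row=9; cleared 0 line(s) (total 0); column heights now [12 12 10 11 11], max=12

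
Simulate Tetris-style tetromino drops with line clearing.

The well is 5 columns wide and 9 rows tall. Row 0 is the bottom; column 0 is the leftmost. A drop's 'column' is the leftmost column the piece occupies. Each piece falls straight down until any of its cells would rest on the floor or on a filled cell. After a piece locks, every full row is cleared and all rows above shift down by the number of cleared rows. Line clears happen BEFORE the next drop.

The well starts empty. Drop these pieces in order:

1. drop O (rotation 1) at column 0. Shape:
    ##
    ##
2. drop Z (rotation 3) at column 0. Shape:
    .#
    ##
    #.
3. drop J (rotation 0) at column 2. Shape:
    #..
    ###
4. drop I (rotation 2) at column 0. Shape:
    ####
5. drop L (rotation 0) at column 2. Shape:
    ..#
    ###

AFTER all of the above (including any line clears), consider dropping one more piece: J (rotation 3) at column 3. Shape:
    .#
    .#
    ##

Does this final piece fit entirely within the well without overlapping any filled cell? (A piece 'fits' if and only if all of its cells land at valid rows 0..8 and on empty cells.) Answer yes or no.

Drop 1: O rot1 at col 0 lands with bottom-row=0; cleared 0 line(s) (total 0); column heights now [2 2 0 0 0], max=2
Drop 2: Z rot3 at col 0 lands with bottom-row=2; cleared 0 line(s) (total 0); column heights now [4 5 0 0 0], max=5
Drop 3: J rot0 at col 2 lands with bottom-row=0; cleared 1 line(s) (total 1); column heights now [3 4 1 0 0], max=4
Drop 4: I rot2 at col 0 lands with bottom-row=4; cleared 0 line(s) (total 1); column heights now [5 5 5 5 0], max=5
Drop 5: L rot0 at col 2 lands with bottom-row=5; cleared 0 line(s) (total 1); column heights now [5 5 6 6 7], max=7
Test piece J rot3 at col 3 (width 2): heights before test = [5 5 6 6 7]; fits = False

Answer: no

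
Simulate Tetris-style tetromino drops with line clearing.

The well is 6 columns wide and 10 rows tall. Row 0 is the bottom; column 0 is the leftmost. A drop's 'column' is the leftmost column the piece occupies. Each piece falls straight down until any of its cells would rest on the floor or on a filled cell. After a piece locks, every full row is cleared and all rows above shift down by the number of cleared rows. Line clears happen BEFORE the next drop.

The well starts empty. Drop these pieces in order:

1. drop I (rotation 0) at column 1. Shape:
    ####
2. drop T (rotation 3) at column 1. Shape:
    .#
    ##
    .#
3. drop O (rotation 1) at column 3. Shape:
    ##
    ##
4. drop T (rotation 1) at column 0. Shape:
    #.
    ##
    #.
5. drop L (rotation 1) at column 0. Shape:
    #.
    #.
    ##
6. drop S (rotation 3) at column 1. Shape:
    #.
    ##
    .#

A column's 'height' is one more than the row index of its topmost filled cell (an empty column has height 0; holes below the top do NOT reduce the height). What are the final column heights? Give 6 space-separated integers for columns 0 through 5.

Answer: 8 8 7 3 3 0

Derivation:
Drop 1: I rot0 at col 1 lands with bottom-row=0; cleared 0 line(s) (total 0); column heights now [0 1 1 1 1 0], max=1
Drop 2: T rot3 at col 1 lands with bottom-row=1; cleared 0 line(s) (total 0); column heights now [0 3 4 1 1 0], max=4
Drop 3: O rot1 at col 3 lands with bottom-row=1; cleared 0 line(s) (total 0); column heights now [0 3 4 3 3 0], max=4
Drop 4: T rot1 at col 0 lands with bottom-row=2; cleared 0 line(s) (total 0); column heights now [5 4 4 3 3 0], max=5
Drop 5: L rot1 at col 0 lands with bottom-row=5; cleared 0 line(s) (total 0); column heights now [8 6 4 3 3 0], max=8
Drop 6: S rot3 at col 1 lands with bottom-row=5; cleared 0 line(s) (total 0); column heights now [8 8 7 3 3 0], max=8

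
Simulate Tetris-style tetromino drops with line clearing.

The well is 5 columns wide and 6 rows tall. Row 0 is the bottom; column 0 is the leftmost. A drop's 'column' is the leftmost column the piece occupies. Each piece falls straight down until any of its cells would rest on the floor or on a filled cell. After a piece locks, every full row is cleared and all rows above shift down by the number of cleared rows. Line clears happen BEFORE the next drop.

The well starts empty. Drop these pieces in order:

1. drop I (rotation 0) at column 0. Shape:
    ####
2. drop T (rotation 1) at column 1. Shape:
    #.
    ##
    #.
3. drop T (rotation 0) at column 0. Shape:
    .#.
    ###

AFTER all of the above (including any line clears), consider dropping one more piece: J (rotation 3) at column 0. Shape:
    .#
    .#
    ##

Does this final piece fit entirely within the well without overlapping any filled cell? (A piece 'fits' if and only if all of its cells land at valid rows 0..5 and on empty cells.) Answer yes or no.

Drop 1: I rot0 at col 0 lands with bottom-row=0; cleared 0 line(s) (total 0); column heights now [1 1 1 1 0], max=1
Drop 2: T rot1 at col 1 lands with bottom-row=1; cleared 0 line(s) (total 0); column heights now [1 4 3 1 0], max=4
Drop 3: T rot0 at col 0 lands with bottom-row=4; cleared 0 line(s) (total 0); column heights now [5 6 5 1 0], max=6
Test piece J rot3 at col 0 (width 2): heights before test = [5 6 5 1 0]; fits = False

Answer: no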